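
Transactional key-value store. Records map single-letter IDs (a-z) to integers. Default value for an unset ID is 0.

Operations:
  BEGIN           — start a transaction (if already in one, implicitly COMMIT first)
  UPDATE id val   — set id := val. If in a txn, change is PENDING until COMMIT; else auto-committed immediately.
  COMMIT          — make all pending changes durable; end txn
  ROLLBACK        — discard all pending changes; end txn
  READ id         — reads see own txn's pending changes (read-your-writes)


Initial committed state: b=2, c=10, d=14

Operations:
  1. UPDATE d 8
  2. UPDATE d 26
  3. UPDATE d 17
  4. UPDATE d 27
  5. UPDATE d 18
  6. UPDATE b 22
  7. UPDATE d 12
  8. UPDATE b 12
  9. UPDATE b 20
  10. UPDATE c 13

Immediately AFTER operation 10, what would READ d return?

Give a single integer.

Initial committed: {b=2, c=10, d=14}
Op 1: UPDATE d=8 (auto-commit; committed d=8)
Op 2: UPDATE d=26 (auto-commit; committed d=26)
Op 3: UPDATE d=17 (auto-commit; committed d=17)
Op 4: UPDATE d=27 (auto-commit; committed d=27)
Op 5: UPDATE d=18 (auto-commit; committed d=18)
Op 6: UPDATE b=22 (auto-commit; committed b=22)
Op 7: UPDATE d=12 (auto-commit; committed d=12)
Op 8: UPDATE b=12 (auto-commit; committed b=12)
Op 9: UPDATE b=20 (auto-commit; committed b=20)
Op 10: UPDATE c=13 (auto-commit; committed c=13)
After op 10: visible(d) = 12 (pending={}, committed={b=20, c=13, d=12})

Answer: 12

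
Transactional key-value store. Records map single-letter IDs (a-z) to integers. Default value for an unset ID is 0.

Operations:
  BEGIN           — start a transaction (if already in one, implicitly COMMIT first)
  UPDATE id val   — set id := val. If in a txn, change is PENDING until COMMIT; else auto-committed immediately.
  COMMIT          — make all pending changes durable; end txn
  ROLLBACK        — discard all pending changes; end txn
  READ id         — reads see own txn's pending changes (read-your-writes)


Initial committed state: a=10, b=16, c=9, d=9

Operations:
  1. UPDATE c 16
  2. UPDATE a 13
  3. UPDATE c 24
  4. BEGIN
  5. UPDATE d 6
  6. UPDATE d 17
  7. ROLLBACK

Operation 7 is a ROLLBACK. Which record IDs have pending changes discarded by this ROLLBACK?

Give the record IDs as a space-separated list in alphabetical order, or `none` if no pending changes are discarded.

Initial committed: {a=10, b=16, c=9, d=9}
Op 1: UPDATE c=16 (auto-commit; committed c=16)
Op 2: UPDATE a=13 (auto-commit; committed a=13)
Op 3: UPDATE c=24 (auto-commit; committed c=24)
Op 4: BEGIN: in_txn=True, pending={}
Op 5: UPDATE d=6 (pending; pending now {d=6})
Op 6: UPDATE d=17 (pending; pending now {d=17})
Op 7: ROLLBACK: discarded pending ['d']; in_txn=False
ROLLBACK at op 7 discards: ['d']

Answer: d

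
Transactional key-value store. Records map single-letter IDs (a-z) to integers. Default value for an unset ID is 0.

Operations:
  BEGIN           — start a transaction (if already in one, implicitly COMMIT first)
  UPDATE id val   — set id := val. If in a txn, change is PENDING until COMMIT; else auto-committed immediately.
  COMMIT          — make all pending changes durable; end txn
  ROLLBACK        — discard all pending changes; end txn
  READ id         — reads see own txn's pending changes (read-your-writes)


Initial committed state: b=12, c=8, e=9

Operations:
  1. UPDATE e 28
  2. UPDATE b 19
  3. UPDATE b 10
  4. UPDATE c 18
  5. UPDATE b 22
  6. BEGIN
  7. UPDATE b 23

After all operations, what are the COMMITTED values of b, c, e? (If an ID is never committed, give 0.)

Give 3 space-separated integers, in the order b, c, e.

Initial committed: {b=12, c=8, e=9}
Op 1: UPDATE e=28 (auto-commit; committed e=28)
Op 2: UPDATE b=19 (auto-commit; committed b=19)
Op 3: UPDATE b=10 (auto-commit; committed b=10)
Op 4: UPDATE c=18 (auto-commit; committed c=18)
Op 5: UPDATE b=22 (auto-commit; committed b=22)
Op 6: BEGIN: in_txn=True, pending={}
Op 7: UPDATE b=23 (pending; pending now {b=23})
Final committed: {b=22, c=18, e=28}

Answer: 22 18 28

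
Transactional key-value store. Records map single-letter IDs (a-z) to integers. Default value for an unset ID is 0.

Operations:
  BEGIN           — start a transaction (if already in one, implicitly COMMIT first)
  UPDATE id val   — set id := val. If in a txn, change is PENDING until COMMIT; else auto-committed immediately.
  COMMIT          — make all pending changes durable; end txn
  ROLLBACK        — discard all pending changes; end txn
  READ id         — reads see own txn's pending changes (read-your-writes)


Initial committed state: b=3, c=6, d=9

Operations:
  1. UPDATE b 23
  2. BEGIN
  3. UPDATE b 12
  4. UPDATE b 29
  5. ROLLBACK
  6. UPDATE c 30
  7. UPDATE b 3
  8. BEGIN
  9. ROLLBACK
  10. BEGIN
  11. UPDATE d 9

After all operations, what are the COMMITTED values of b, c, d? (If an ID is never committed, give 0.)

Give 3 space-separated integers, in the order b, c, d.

Answer: 3 30 9

Derivation:
Initial committed: {b=3, c=6, d=9}
Op 1: UPDATE b=23 (auto-commit; committed b=23)
Op 2: BEGIN: in_txn=True, pending={}
Op 3: UPDATE b=12 (pending; pending now {b=12})
Op 4: UPDATE b=29 (pending; pending now {b=29})
Op 5: ROLLBACK: discarded pending ['b']; in_txn=False
Op 6: UPDATE c=30 (auto-commit; committed c=30)
Op 7: UPDATE b=3 (auto-commit; committed b=3)
Op 8: BEGIN: in_txn=True, pending={}
Op 9: ROLLBACK: discarded pending []; in_txn=False
Op 10: BEGIN: in_txn=True, pending={}
Op 11: UPDATE d=9 (pending; pending now {d=9})
Final committed: {b=3, c=30, d=9}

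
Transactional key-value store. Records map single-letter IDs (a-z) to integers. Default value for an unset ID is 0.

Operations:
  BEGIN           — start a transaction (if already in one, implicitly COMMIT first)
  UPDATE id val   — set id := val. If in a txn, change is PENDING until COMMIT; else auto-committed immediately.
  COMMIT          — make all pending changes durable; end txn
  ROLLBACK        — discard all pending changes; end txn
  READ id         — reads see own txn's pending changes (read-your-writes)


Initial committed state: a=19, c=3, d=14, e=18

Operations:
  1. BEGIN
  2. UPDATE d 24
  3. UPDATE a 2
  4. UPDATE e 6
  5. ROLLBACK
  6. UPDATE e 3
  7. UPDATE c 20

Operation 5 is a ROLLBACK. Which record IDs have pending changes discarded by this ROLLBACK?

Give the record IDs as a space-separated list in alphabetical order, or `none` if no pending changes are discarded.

Initial committed: {a=19, c=3, d=14, e=18}
Op 1: BEGIN: in_txn=True, pending={}
Op 2: UPDATE d=24 (pending; pending now {d=24})
Op 3: UPDATE a=2 (pending; pending now {a=2, d=24})
Op 4: UPDATE e=6 (pending; pending now {a=2, d=24, e=6})
Op 5: ROLLBACK: discarded pending ['a', 'd', 'e']; in_txn=False
Op 6: UPDATE e=3 (auto-commit; committed e=3)
Op 7: UPDATE c=20 (auto-commit; committed c=20)
ROLLBACK at op 5 discards: ['a', 'd', 'e']

Answer: a d e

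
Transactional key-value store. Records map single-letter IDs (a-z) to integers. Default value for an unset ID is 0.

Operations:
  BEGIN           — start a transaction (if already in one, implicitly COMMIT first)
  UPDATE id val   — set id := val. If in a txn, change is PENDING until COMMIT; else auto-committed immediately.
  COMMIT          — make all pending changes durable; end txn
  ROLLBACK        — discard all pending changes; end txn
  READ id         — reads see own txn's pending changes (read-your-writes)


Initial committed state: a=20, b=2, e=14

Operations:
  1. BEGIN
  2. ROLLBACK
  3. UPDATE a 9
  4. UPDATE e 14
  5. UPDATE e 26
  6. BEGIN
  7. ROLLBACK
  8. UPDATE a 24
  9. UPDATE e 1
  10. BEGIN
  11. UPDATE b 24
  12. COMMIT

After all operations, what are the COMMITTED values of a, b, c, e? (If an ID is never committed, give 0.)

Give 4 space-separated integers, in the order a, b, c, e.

Answer: 24 24 0 1

Derivation:
Initial committed: {a=20, b=2, e=14}
Op 1: BEGIN: in_txn=True, pending={}
Op 2: ROLLBACK: discarded pending []; in_txn=False
Op 3: UPDATE a=9 (auto-commit; committed a=9)
Op 4: UPDATE e=14 (auto-commit; committed e=14)
Op 5: UPDATE e=26 (auto-commit; committed e=26)
Op 6: BEGIN: in_txn=True, pending={}
Op 7: ROLLBACK: discarded pending []; in_txn=False
Op 8: UPDATE a=24 (auto-commit; committed a=24)
Op 9: UPDATE e=1 (auto-commit; committed e=1)
Op 10: BEGIN: in_txn=True, pending={}
Op 11: UPDATE b=24 (pending; pending now {b=24})
Op 12: COMMIT: merged ['b'] into committed; committed now {a=24, b=24, e=1}
Final committed: {a=24, b=24, e=1}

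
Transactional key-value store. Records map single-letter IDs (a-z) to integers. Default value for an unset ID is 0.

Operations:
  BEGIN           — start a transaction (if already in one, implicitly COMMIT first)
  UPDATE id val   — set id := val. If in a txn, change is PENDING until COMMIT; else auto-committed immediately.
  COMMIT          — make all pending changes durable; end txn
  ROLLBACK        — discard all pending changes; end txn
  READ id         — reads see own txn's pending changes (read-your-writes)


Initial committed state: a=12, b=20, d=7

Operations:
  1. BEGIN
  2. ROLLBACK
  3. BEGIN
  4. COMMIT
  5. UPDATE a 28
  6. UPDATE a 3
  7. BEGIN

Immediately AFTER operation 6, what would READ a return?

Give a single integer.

Answer: 3

Derivation:
Initial committed: {a=12, b=20, d=7}
Op 1: BEGIN: in_txn=True, pending={}
Op 2: ROLLBACK: discarded pending []; in_txn=False
Op 3: BEGIN: in_txn=True, pending={}
Op 4: COMMIT: merged [] into committed; committed now {a=12, b=20, d=7}
Op 5: UPDATE a=28 (auto-commit; committed a=28)
Op 6: UPDATE a=3 (auto-commit; committed a=3)
After op 6: visible(a) = 3 (pending={}, committed={a=3, b=20, d=7})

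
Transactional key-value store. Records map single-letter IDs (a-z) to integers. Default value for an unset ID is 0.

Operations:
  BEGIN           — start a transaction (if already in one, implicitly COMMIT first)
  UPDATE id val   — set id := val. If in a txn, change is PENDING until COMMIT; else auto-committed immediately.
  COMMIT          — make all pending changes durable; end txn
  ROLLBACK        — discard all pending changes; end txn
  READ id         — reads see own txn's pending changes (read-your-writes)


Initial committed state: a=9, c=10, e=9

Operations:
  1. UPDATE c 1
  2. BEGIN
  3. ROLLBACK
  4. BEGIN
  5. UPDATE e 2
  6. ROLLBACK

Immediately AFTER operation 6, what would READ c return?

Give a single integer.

Answer: 1

Derivation:
Initial committed: {a=9, c=10, e=9}
Op 1: UPDATE c=1 (auto-commit; committed c=1)
Op 2: BEGIN: in_txn=True, pending={}
Op 3: ROLLBACK: discarded pending []; in_txn=False
Op 4: BEGIN: in_txn=True, pending={}
Op 5: UPDATE e=2 (pending; pending now {e=2})
Op 6: ROLLBACK: discarded pending ['e']; in_txn=False
After op 6: visible(c) = 1 (pending={}, committed={a=9, c=1, e=9})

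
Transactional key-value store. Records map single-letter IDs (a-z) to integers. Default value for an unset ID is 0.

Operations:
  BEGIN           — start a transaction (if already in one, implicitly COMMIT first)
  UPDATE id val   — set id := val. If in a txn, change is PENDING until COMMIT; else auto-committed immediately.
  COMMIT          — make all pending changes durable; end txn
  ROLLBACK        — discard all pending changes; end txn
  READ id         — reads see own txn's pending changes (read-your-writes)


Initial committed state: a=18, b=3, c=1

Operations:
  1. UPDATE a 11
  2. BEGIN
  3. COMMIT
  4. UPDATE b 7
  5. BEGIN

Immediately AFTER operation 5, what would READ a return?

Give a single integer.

Answer: 11

Derivation:
Initial committed: {a=18, b=3, c=1}
Op 1: UPDATE a=11 (auto-commit; committed a=11)
Op 2: BEGIN: in_txn=True, pending={}
Op 3: COMMIT: merged [] into committed; committed now {a=11, b=3, c=1}
Op 4: UPDATE b=7 (auto-commit; committed b=7)
Op 5: BEGIN: in_txn=True, pending={}
After op 5: visible(a) = 11 (pending={}, committed={a=11, b=7, c=1})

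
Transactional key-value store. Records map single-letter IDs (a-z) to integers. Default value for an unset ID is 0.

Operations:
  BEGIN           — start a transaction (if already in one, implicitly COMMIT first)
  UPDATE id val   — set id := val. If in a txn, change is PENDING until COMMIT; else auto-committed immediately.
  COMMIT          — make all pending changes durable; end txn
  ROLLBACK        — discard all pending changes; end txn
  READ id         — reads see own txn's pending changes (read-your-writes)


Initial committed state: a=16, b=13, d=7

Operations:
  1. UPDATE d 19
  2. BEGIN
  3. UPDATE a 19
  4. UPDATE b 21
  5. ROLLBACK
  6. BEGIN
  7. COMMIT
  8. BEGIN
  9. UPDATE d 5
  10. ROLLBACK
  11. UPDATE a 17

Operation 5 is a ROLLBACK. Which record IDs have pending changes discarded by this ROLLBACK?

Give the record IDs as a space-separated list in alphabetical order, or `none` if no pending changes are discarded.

Initial committed: {a=16, b=13, d=7}
Op 1: UPDATE d=19 (auto-commit; committed d=19)
Op 2: BEGIN: in_txn=True, pending={}
Op 3: UPDATE a=19 (pending; pending now {a=19})
Op 4: UPDATE b=21 (pending; pending now {a=19, b=21})
Op 5: ROLLBACK: discarded pending ['a', 'b']; in_txn=False
Op 6: BEGIN: in_txn=True, pending={}
Op 7: COMMIT: merged [] into committed; committed now {a=16, b=13, d=19}
Op 8: BEGIN: in_txn=True, pending={}
Op 9: UPDATE d=5 (pending; pending now {d=5})
Op 10: ROLLBACK: discarded pending ['d']; in_txn=False
Op 11: UPDATE a=17 (auto-commit; committed a=17)
ROLLBACK at op 5 discards: ['a', 'b']

Answer: a b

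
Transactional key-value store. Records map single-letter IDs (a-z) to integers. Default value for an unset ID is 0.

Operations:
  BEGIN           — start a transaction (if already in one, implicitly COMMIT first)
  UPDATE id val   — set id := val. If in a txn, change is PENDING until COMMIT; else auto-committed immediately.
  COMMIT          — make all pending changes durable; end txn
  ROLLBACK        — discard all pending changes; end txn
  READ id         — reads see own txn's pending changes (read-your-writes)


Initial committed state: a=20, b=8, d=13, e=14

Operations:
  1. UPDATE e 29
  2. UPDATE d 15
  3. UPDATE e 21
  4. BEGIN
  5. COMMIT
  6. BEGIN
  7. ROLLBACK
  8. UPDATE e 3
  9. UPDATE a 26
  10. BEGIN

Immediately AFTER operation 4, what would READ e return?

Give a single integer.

Answer: 21

Derivation:
Initial committed: {a=20, b=8, d=13, e=14}
Op 1: UPDATE e=29 (auto-commit; committed e=29)
Op 2: UPDATE d=15 (auto-commit; committed d=15)
Op 3: UPDATE e=21 (auto-commit; committed e=21)
Op 4: BEGIN: in_txn=True, pending={}
After op 4: visible(e) = 21 (pending={}, committed={a=20, b=8, d=15, e=21})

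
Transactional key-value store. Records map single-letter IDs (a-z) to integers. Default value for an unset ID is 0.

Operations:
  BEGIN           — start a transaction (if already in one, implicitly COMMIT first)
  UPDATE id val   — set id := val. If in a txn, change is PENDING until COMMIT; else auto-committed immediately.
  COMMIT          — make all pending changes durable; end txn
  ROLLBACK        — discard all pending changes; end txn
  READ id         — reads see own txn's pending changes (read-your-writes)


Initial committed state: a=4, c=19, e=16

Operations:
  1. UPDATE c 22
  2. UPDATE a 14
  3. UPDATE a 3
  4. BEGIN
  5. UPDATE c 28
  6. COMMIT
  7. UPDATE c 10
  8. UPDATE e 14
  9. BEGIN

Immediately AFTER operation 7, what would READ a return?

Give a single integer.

Initial committed: {a=4, c=19, e=16}
Op 1: UPDATE c=22 (auto-commit; committed c=22)
Op 2: UPDATE a=14 (auto-commit; committed a=14)
Op 3: UPDATE a=3 (auto-commit; committed a=3)
Op 4: BEGIN: in_txn=True, pending={}
Op 5: UPDATE c=28 (pending; pending now {c=28})
Op 6: COMMIT: merged ['c'] into committed; committed now {a=3, c=28, e=16}
Op 7: UPDATE c=10 (auto-commit; committed c=10)
After op 7: visible(a) = 3 (pending={}, committed={a=3, c=10, e=16})

Answer: 3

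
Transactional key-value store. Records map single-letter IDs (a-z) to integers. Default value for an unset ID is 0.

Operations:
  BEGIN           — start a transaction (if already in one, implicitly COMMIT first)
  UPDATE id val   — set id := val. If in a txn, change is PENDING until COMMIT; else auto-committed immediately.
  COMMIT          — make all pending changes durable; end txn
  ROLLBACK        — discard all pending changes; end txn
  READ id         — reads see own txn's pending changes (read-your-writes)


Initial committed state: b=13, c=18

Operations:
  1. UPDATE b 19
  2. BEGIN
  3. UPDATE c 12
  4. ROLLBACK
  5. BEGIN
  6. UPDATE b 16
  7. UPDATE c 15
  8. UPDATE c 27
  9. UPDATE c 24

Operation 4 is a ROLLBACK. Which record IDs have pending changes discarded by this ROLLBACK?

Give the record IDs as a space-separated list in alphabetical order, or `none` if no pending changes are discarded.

Initial committed: {b=13, c=18}
Op 1: UPDATE b=19 (auto-commit; committed b=19)
Op 2: BEGIN: in_txn=True, pending={}
Op 3: UPDATE c=12 (pending; pending now {c=12})
Op 4: ROLLBACK: discarded pending ['c']; in_txn=False
Op 5: BEGIN: in_txn=True, pending={}
Op 6: UPDATE b=16 (pending; pending now {b=16})
Op 7: UPDATE c=15 (pending; pending now {b=16, c=15})
Op 8: UPDATE c=27 (pending; pending now {b=16, c=27})
Op 9: UPDATE c=24 (pending; pending now {b=16, c=24})
ROLLBACK at op 4 discards: ['c']

Answer: c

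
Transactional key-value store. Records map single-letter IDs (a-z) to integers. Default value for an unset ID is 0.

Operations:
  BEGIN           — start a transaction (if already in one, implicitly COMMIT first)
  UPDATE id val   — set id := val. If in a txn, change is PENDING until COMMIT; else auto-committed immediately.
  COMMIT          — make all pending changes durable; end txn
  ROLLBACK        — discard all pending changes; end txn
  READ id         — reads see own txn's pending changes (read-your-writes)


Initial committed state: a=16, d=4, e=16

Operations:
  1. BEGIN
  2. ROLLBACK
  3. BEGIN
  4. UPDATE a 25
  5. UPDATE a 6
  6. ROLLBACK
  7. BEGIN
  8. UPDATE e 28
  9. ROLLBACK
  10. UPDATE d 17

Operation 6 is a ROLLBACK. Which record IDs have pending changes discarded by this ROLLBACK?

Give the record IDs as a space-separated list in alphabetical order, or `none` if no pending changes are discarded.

Answer: a

Derivation:
Initial committed: {a=16, d=4, e=16}
Op 1: BEGIN: in_txn=True, pending={}
Op 2: ROLLBACK: discarded pending []; in_txn=False
Op 3: BEGIN: in_txn=True, pending={}
Op 4: UPDATE a=25 (pending; pending now {a=25})
Op 5: UPDATE a=6 (pending; pending now {a=6})
Op 6: ROLLBACK: discarded pending ['a']; in_txn=False
Op 7: BEGIN: in_txn=True, pending={}
Op 8: UPDATE e=28 (pending; pending now {e=28})
Op 9: ROLLBACK: discarded pending ['e']; in_txn=False
Op 10: UPDATE d=17 (auto-commit; committed d=17)
ROLLBACK at op 6 discards: ['a']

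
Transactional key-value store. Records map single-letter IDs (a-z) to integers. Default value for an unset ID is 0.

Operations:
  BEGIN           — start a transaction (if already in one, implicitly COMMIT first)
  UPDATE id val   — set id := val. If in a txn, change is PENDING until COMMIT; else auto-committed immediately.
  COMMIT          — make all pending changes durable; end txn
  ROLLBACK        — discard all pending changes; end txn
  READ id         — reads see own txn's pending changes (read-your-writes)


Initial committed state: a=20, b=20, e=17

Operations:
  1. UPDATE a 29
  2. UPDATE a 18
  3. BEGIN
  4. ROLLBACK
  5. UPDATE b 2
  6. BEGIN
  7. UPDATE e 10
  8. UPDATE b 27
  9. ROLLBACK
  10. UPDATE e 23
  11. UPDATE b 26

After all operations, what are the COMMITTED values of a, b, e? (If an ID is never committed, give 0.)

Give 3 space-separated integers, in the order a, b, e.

Answer: 18 26 23

Derivation:
Initial committed: {a=20, b=20, e=17}
Op 1: UPDATE a=29 (auto-commit; committed a=29)
Op 2: UPDATE a=18 (auto-commit; committed a=18)
Op 3: BEGIN: in_txn=True, pending={}
Op 4: ROLLBACK: discarded pending []; in_txn=False
Op 5: UPDATE b=2 (auto-commit; committed b=2)
Op 6: BEGIN: in_txn=True, pending={}
Op 7: UPDATE e=10 (pending; pending now {e=10})
Op 8: UPDATE b=27 (pending; pending now {b=27, e=10})
Op 9: ROLLBACK: discarded pending ['b', 'e']; in_txn=False
Op 10: UPDATE e=23 (auto-commit; committed e=23)
Op 11: UPDATE b=26 (auto-commit; committed b=26)
Final committed: {a=18, b=26, e=23}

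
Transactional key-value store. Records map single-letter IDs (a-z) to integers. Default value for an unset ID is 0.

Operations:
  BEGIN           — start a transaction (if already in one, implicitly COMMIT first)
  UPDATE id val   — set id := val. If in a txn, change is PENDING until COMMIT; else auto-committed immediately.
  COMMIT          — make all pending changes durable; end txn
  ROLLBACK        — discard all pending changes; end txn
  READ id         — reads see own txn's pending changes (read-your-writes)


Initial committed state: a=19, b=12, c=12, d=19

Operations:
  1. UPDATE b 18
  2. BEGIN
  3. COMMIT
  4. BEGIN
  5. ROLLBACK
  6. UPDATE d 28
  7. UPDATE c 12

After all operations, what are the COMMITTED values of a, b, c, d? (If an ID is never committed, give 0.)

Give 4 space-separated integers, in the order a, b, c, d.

Initial committed: {a=19, b=12, c=12, d=19}
Op 1: UPDATE b=18 (auto-commit; committed b=18)
Op 2: BEGIN: in_txn=True, pending={}
Op 3: COMMIT: merged [] into committed; committed now {a=19, b=18, c=12, d=19}
Op 4: BEGIN: in_txn=True, pending={}
Op 5: ROLLBACK: discarded pending []; in_txn=False
Op 6: UPDATE d=28 (auto-commit; committed d=28)
Op 7: UPDATE c=12 (auto-commit; committed c=12)
Final committed: {a=19, b=18, c=12, d=28}

Answer: 19 18 12 28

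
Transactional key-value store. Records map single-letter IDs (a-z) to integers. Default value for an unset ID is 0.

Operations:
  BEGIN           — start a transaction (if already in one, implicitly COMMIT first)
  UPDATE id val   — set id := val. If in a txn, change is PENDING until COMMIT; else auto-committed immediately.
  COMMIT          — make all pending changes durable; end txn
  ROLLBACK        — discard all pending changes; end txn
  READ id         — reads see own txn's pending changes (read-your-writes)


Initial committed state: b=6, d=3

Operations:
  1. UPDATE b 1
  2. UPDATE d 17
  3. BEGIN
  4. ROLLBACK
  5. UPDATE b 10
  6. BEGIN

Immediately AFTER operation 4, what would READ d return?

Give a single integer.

Answer: 17

Derivation:
Initial committed: {b=6, d=3}
Op 1: UPDATE b=1 (auto-commit; committed b=1)
Op 2: UPDATE d=17 (auto-commit; committed d=17)
Op 3: BEGIN: in_txn=True, pending={}
Op 4: ROLLBACK: discarded pending []; in_txn=False
After op 4: visible(d) = 17 (pending={}, committed={b=1, d=17})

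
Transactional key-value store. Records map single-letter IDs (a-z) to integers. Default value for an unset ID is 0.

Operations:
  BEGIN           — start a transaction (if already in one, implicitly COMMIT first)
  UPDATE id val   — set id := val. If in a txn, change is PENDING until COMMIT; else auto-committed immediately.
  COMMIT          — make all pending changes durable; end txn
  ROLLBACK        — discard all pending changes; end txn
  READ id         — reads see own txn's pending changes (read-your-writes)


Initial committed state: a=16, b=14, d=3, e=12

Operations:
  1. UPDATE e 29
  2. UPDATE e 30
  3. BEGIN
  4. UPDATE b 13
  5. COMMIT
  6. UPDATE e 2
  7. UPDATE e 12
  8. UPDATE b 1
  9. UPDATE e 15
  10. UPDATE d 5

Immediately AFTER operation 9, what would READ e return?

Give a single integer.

Initial committed: {a=16, b=14, d=3, e=12}
Op 1: UPDATE e=29 (auto-commit; committed e=29)
Op 2: UPDATE e=30 (auto-commit; committed e=30)
Op 3: BEGIN: in_txn=True, pending={}
Op 4: UPDATE b=13 (pending; pending now {b=13})
Op 5: COMMIT: merged ['b'] into committed; committed now {a=16, b=13, d=3, e=30}
Op 6: UPDATE e=2 (auto-commit; committed e=2)
Op 7: UPDATE e=12 (auto-commit; committed e=12)
Op 8: UPDATE b=1 (auto-commit; committed b=1)
Op 9: UPDATE e=15 (auto-commit; committed e=15)
After op 9: visible(e) = 15 (pending={}, committed={a=16, b=1, d=3, e=15})

Answer: 15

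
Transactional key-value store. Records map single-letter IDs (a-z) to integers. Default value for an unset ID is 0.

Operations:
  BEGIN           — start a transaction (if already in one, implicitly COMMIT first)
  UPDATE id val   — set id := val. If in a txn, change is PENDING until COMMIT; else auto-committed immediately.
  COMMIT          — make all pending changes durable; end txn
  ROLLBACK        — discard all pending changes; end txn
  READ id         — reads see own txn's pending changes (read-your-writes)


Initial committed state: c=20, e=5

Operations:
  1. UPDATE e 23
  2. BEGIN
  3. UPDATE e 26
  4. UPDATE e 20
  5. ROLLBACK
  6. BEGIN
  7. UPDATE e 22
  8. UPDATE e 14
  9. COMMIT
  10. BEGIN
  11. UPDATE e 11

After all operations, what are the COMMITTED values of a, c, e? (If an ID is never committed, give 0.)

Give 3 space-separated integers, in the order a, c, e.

Initial committed: {c=20, e=5}
Op 1: UPDATE e=23 (auto-commit; committed e=23)
Op 2: BEGIN: in_txn=True, pending={}
Op 3: UPDATE e=26 (pending; pending now {e=26})
Op 4: UPDATE e=20 (pending; pending now {e=20})
Op 5: ROLLBACK: discarded pending ['e']; in_txn=False
Op 6: BEGIN: in_txn=True, pending={}
Op 7: UPDATE e=22 (pending; pending now {e=22})
Op 8: UPDATE e=14 (pending; pending now {e=14})
Op 9: COMMIT: merged ['e'] into committed; committed now {c=20, e=14}
Op 10: BEGIN: in_txn=True, pending={}
Op 11: UPDATE e=11 (pending; pending now {e=11})
Final committed: {c=20, e=14}

Answer: 0 20 14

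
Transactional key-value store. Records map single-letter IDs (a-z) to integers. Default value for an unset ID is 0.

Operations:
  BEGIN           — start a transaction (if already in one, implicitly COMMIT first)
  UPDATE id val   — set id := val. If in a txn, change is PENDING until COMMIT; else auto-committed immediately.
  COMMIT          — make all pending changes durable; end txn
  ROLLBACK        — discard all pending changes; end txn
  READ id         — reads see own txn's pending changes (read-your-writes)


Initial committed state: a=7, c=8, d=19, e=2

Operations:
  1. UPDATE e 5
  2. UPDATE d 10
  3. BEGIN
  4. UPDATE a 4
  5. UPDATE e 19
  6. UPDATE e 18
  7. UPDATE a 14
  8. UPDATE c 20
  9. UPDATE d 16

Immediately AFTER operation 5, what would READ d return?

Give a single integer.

Answer: 10

Derivation:
Initial committed: {a=7, c=8, d=19, e=2}
Op 1: UPDATE e=5 (auto-commit; committed e=5)
Op 2: UPDATE d=10 (auto-commit; committed d=10)
Op 3: BEGIN: in_txn=True, pending={}
Op 4: UPDATE a=4 (pending; pending now {a=4})
Op 5: UPDATE e=19 (pending; pending now {a=4, e=19})
After op 5: visible(d) = 10 (pending={a=4, e=19}, committed={a=7, c=8, d=10, e=5})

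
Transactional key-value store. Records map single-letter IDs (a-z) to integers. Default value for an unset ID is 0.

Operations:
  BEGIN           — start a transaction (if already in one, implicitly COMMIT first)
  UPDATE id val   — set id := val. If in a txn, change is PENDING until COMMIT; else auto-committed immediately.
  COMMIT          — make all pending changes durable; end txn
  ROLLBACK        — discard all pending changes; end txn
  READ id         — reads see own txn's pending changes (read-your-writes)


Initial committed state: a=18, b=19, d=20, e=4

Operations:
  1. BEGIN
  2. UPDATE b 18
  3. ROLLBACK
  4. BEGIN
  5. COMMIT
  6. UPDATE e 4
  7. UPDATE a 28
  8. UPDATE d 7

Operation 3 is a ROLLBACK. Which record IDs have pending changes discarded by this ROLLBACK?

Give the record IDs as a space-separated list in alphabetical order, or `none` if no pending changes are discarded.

Answer: b

Derivation:
Initial committed: {a=18, b=19, d=20, e=4}
Op 1: BEGIN: in_txn=True, pending={}
Op 2: UPDATE b=18 (pending; pending now {b=18})
Op 3: ROLLBACK: discarded pending ['b']; in_txn=False
Op 4: BEGIN: in_txn=True, pending={}
Op 5: COMMIT: merged [] into committed; committed now {a=18, b=19, d=20, e=4}
Op 6: UPDATE e=4 (auto-commit; committed e=4)
Op 7: UPDATE a=28 (auto-commit; committed a=28)
Op 8: UPDATE d=7 (auto-commit; committed d=7)
ROLLBACK at op 3 discards: ['b']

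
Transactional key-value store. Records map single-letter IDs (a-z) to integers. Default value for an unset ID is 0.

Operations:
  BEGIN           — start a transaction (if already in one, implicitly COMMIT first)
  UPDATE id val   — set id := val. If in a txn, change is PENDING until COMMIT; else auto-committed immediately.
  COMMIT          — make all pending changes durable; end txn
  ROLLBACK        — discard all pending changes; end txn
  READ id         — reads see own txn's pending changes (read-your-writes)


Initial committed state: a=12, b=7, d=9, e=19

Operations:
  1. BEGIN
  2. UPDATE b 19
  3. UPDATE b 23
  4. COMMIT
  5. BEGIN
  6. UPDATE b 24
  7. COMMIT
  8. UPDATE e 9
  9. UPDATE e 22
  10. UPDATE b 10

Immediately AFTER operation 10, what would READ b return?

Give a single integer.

Initial committed: {a=12, b=7, d=9, e=19}
Op 1: BEGIN: in_txn=True, pending={}
Op 2: UPDATE b=19 (pending; pending now {b=19})
Op 3: UPDATE b=23 (pending; pending now {b=23})
Op 4: COMMIT: merged ['b'] into committed; committed now {a=12, b=23, d=9, e=19}
Op 5: BEGIN: in_txn=True, pending={}
Op 6: UPDATE b=24 (pending; pending now {b=24})
Op 7: COMMIT: merged ['b'] into committed; committed now {a=12, b=24, d=9, e=19}
Op 8: UPDATE e=9 (auto-commit; committed e=9)
Op 9: UPDATE e=22 (auto-commit; committed e=22)
Op 10: UPDATE b=10 (auto-commit; committed b=10)
After op 10: visible(b) = 10 (pending={}, committed={a=12, b=10, d=9, e=22})

Answer: 10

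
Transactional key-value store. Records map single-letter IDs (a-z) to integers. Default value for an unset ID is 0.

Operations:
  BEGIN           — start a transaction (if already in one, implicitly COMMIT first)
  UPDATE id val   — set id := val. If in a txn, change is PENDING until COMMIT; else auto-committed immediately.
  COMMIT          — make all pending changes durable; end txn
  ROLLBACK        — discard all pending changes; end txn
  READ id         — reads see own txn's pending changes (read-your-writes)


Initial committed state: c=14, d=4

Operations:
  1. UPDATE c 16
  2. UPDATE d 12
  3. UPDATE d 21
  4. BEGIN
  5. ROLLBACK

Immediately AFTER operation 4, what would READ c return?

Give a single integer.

Initial committed: {c=14, d=4}
Op 1: UPDATE c=16 (auto-commit; committed c=16)
Op 2: UPDATE d=12 (auto-commit; committed d=12)
Op 3: UPDATE d=21 (auto-commit; committed d=21)
Op 4: BEGIN: in_txn=True, pending={}
After op 4: visible(c) = 16 (pending={}, committed={c=16, d=21})

Answer: 16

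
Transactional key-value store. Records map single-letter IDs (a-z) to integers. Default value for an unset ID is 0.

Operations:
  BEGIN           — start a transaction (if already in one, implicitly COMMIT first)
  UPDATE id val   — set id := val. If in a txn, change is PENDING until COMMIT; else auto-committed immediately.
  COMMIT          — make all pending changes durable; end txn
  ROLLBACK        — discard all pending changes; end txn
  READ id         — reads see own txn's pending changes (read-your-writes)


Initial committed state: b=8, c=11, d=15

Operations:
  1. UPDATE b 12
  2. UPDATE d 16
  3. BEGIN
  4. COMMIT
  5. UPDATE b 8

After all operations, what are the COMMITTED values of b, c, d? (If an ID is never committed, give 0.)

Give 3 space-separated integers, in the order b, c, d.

Answer: 8 11 16

Derivation:
Initial committed: {b=8, c=11, d=15}
Op 1: UPDATE b=12 (auto-commit; committed b=12)
Op 2: UPDATE d=16 (auto-commit; committed d=16)
Op 3: BEGIN: in_txn=True, pending={}
Op 4: COMMIT: merged [] into committed; committed now {b=12, c=11, d=16}
Op 5: UPDATE b=8 (auto-commit; committed b=8)
Final committed: {b=8, c=11, d=16}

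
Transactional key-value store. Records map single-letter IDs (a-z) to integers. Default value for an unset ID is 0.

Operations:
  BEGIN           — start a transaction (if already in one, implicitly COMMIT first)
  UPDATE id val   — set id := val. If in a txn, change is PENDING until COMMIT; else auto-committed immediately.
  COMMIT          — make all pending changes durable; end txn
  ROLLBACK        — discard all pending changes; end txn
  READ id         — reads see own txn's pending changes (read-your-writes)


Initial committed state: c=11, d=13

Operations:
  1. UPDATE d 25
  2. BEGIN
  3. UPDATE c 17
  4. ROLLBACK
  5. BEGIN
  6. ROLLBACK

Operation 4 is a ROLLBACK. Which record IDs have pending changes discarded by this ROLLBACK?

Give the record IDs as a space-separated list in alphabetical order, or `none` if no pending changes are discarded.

Initial committed: {c=11, d=13}
Op 1: UPDATE d=25 (auto-commit; committed d=25)
Op 2: BEGIN: in_txn=True, pending={}
Op 3: UPDATE c=17 (pending; pending now {c=17})
Op 4: ROLLBACK: discarded pending ['c']; in_txn=False
Op 5: BEGIN: in_txn=True, pending={}
Op 6: ROLLBACK: discarded pending []; in_txn=False
ROLLBACK at op 4 discards: ['c']

Answer: c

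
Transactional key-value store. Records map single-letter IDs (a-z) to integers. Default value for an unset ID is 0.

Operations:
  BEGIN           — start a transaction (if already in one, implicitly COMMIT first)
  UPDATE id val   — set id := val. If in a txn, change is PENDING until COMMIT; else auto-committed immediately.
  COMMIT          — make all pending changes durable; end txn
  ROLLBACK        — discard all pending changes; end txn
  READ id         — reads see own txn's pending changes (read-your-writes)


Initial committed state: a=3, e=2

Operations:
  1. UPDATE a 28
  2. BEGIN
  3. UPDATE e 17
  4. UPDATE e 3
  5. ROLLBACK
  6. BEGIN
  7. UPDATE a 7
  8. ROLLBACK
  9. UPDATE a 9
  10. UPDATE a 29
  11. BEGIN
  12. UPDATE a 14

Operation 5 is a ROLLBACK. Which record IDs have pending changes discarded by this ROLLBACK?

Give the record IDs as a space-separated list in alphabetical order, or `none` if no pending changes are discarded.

Answer: e

Derivation:
Initial committed: {a=3, e=2}
Op 1: UPDATE a=28 (auto-commit; committed a=28)
Op 2: BEGIN: in_txn=True, pending={}
Op 3: UPDATE e=17 (pending; pending now {e=17})
Op 4: UPDATE e=3 (pending; pending now {e=3})
Op 5: ROLLBACK: discarded pending ['e']; in_txn=False
Op 6: BEGIN: in_txn=True, pending={}
Op 7: UPDATE a=7 (pending; pending now {a=7})
Op 8: ROLLBACK: discarded pending ['a']; in_txn=False
Op 9: UPDATE a=9 (auto-commit; committed a=9)
Op 10: UPDATE a=29 (auto-commit; committed a=29)
Op 11: BEGIN: in_txn=True, pending={}
Op 12: UPDATE a=14 (pending; pending now {a=14})
ROLLBACK at op 5 discards: ['e']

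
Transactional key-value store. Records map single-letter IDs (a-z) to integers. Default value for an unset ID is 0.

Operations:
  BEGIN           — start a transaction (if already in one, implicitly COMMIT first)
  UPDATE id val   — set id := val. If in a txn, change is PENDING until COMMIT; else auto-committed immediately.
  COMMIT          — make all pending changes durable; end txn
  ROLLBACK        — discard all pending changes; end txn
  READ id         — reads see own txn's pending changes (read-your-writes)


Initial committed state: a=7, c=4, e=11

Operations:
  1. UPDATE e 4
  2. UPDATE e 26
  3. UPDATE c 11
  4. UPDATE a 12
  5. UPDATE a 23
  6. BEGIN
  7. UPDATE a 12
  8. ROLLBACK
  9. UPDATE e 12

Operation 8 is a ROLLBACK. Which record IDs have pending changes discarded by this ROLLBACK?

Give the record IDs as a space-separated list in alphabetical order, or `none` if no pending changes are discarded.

Initial committed: {a=7, c=4, e=11}
Op 1: UPDATE e=4 (auto-commit; committed e=4)
Op 2: UPDATE e=26 (auto-commit; committed e=26)
Op 3: UPDATE c=11 (auto-commit; committed c=11)
Op 4: UPDATE a=12 (auto-commit; committed a=12)
Op 5: UPDATE a=23 (auto-commit; committed a=23)
Op 6: BEGIN: in_txn=True, pending={}
Op 7: UPDATE a=12 (pending; pending now {a=12})
Op 8: ROLLBACK: discarded pending ['a']; in_txn=False
Op 9: UPDATE e=12 (auto-commit; committed e=12)
ROLLBACK at op 8 discards: ['a']

Answer: a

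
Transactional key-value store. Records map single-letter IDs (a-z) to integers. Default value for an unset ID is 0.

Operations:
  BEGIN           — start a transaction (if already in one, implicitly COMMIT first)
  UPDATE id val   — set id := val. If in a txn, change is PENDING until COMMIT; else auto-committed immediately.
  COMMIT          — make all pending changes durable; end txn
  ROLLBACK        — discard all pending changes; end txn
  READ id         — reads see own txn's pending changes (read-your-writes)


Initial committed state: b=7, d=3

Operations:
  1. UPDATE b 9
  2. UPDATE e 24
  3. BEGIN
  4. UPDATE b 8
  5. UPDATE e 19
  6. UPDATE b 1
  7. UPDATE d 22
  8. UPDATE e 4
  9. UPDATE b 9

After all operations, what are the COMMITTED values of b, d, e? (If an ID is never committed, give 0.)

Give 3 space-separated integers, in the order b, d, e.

Initial committed: {b=7, d=3}
Op 1: UPDATE b=9 (auto-commit; committed b=9)
Op 2: UPDATE e=24 (auto-commit; committed e=24)
Op 3: BEGIN: in_txn=True, pending={}
Op 4: UPDATE b=8 (pending; pending now {b=8})
Op 5: UPDATE e=19 (pending; pending now {b=8, e=19})
Op 6: UPDATE b=1 (pending; pending now {b=1, e=19})
Op 7: UPDATE d=22 (pending; pending now {b=1, d=22, e=19})
Op 8: UPDATE e=4 (pending; pending now {b=1, d=22, e=4})
Op 9: UPDATE b=9 (pending; pending now {b=9, d=22, e=4})
Final committed: {b=9, d=3, e=24}

Answer: 9 3 24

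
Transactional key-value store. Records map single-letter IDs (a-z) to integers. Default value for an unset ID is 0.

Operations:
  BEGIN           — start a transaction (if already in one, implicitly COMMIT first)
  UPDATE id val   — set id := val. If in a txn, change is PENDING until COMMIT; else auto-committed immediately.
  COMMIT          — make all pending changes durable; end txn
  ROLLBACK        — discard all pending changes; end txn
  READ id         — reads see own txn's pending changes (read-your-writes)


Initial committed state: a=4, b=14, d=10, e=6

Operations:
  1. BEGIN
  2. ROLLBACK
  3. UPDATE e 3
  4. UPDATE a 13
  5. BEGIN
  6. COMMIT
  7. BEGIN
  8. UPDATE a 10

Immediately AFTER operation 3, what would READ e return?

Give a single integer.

Answer: 3

Derivation:
Initial committed: {a=4, b=14, d=10, e=6}
Op 1: BEGIN: in_txn=True, pending={}
Op 2: ROLLBACK: discarded pending []; in_txn=False
Op 3: UPDATE e=3 (auto-commit; committed e=3)
After op 3: visible(e) = 3 (pending={}, committed={a=4, b=14, d=10, e=3})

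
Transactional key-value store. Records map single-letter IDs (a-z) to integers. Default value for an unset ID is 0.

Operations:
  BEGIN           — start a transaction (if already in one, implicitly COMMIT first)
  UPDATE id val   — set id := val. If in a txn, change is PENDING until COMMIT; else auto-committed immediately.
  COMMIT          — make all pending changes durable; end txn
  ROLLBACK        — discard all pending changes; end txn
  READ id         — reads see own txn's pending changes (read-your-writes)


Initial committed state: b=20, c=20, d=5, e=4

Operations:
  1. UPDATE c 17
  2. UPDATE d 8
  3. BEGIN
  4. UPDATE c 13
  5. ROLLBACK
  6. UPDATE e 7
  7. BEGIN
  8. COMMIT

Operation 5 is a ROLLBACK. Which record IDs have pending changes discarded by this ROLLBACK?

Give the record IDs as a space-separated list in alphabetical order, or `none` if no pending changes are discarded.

Initial committed: {b=20, c=20, d=5, e=4}
Op 1: UPDATE c=17 (auto-commit; committed c=17)
Op 2: UPDATE d=8 (auto-commit; committed d=8)
Op 3: BEGIN: in_txn=True, pending={}
Op 4: UPDATE c=13 (pending; pending now {c=13})
Op 5: ROLLBACK: discarded pending ['c']; in_txn=False
Op 6: UPDATE e=7 (auto-commit; committed e=7)
Op 7: BEGIN: in_txn=True, pending={}
Op 8: COMMIT: merged [] into committed; committed now {b=20, c=17, d=8, e=7}
ROLLBACK at op 5 discards: ['c']

Answer: c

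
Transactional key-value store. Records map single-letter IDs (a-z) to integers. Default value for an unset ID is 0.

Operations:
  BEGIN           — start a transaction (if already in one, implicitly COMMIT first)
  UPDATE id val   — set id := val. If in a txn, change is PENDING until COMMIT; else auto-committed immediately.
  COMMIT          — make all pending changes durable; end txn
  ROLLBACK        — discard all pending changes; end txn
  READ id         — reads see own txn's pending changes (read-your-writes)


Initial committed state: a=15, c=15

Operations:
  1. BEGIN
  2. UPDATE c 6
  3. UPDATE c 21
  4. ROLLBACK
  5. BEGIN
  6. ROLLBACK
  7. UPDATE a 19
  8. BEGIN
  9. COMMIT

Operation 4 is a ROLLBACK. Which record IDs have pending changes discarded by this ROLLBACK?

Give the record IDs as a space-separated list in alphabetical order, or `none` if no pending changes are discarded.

Answer: c

Derivation:
Initial committed: {a=15, c=15}
Op 1: BEGIN: in_txn=True, pending={}
Op 2: UPDATE c=6 (pending; pending now {c=6})
Op 3: UPDATE c=21 (pending; pending now {c=21})
Op 4: ROLLBACK: discarded pending ['c']; in_txn=False
Op 5: BEGIN: in_txn=True, pending={}
Op 6: ROLLBACK: discarded pending []; in_txn=False
Op 7: UPDATE a=19 (auto-commit; committed a=19)
Op 8: BEGIN: in_txn=True, pending={}
Op 9: COMMIT: merged [] into committed; committed now {a=19, c=15}
ROLLBACK at op 4 discards: ['c']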